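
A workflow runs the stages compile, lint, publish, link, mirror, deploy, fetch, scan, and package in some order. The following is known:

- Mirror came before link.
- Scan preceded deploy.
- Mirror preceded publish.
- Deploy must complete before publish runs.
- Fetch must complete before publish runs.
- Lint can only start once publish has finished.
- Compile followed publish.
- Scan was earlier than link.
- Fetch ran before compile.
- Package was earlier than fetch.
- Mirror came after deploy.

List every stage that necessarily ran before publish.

deploy, fetch, mirror, package, scan

Directly stated before publish: deploy, fetch, and mirror.
Package reaches publish via package → fetch → publish.
Scan reaches publish via scan → deploy → publish.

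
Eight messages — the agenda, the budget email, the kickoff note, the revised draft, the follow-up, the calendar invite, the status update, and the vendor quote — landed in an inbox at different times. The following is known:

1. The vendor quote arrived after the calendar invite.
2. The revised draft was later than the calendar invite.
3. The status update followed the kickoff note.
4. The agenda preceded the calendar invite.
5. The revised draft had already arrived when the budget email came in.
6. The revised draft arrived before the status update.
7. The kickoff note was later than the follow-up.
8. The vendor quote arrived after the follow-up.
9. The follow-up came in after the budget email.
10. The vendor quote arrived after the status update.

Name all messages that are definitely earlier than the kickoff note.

the agenda, the budget email, the calendar invite, the follow-up, the revised draft

Directly stated before the kickoff note: the follow-up.
The agenda reaches the kickoff note via the agenda → the calendar invite → the revised draft → the budget email → the follow-up → the kickoff note.
The budget email reaches the kickoff note via the budget email → the follow-up → the kickoff note.
The calendar invite reaches the kickoff note via the calendar invite → the revised draft → the budget email → the follow-up → the kickoff note.
Likewise the revised draft reaches the kickoff note by chaining the stated constraints.
No chain forces the vendor quote (or any of the others) ahead of the kickoff note.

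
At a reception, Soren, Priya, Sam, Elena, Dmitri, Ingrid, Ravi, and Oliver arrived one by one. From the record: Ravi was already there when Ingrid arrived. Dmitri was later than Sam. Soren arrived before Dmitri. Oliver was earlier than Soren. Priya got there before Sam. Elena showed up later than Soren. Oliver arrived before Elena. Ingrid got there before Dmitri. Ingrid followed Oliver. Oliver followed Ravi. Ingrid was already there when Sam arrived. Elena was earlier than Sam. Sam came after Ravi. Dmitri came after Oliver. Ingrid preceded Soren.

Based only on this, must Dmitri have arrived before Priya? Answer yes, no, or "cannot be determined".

Tracing the constraints gives Priya → Sam → Dmitri, so Priya must come before Dmitri.
That means Dmitri cannot be before Priya.

no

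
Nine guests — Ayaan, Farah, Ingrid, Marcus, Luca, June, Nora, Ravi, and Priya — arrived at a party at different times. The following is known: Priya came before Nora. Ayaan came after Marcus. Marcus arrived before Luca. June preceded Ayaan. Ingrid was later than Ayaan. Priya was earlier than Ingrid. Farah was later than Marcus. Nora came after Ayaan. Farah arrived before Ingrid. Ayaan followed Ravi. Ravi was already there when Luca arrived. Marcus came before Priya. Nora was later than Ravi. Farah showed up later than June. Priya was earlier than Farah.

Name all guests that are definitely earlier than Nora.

Directly stated before Nora: Ayaan, Priya, and Ravi.
June reaches Nora via June → Ayaan → Nora.
Marcus reaches Nora via Marcus → Ayaan → Nora.
No chain forces Ingrid (or any of the others) ahead of Nora.

Ayaan, June, Marcus, Priya, Ravi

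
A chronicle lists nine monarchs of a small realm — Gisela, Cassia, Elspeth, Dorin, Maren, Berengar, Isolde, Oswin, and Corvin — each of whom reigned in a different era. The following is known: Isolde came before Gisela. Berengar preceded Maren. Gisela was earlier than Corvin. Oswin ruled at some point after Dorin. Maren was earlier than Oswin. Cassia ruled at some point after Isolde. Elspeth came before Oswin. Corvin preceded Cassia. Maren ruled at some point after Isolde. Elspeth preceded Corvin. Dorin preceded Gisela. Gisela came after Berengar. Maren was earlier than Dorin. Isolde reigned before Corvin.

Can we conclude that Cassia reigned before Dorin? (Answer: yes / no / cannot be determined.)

Tracing the constraints gives Dorin → Gisela → Corvin → Cassia, so Dorin must come before Cassia.
That means Cassia cannot be before Dorin.

no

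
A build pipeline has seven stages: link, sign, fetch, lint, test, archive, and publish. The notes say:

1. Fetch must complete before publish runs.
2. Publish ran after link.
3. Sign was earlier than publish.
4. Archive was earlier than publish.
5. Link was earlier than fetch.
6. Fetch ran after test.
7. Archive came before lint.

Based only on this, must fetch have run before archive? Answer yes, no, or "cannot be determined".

cannot be determined

No chain of stated constraints runs from fetch to archive, and none runs from archive to fetch either.
So the relative order of fetch and archive is not fixed by the given facts.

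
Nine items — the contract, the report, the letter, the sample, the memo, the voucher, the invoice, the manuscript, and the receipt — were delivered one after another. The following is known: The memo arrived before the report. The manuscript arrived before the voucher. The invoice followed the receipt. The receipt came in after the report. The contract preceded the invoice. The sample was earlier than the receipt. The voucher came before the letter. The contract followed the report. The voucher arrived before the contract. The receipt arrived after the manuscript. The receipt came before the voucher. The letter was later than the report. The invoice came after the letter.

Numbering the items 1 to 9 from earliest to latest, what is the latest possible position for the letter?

The letter must come before the invoice — 1 item forced after it.
Everything else can be placed before the letter in some valid order, so the letter can sit as late as position 9 − 1 = 8.

8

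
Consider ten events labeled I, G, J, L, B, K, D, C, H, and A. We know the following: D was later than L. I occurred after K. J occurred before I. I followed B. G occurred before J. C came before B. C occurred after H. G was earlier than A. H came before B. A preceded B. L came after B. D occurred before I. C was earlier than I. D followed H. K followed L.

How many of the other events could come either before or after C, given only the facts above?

3

Forced before C: H; forced after C: B, D, I, K, and L.
That leaves A, G, and J with no forced order relative to C — 3.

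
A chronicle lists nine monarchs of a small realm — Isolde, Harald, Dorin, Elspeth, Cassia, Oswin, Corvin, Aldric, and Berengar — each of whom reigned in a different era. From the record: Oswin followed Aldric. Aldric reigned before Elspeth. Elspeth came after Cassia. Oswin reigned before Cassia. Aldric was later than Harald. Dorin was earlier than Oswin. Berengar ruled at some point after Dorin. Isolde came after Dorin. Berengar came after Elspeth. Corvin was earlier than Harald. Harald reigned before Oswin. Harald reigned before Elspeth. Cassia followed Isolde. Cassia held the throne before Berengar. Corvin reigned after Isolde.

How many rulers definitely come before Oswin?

5

Directly stated before Oswin: Aldric, Dorin, and Harald.
Corvin reaches Oswin via Corvin → Harald → Oswin.
Isolde reaches Oswin via Isolde → Corvin → Harald → Oswin.
No chain forces Cassia (or any of the others) ahead of Oswin.
That's Aldric, Corvin, Dorin, Harald, and Isolde — 5 in all.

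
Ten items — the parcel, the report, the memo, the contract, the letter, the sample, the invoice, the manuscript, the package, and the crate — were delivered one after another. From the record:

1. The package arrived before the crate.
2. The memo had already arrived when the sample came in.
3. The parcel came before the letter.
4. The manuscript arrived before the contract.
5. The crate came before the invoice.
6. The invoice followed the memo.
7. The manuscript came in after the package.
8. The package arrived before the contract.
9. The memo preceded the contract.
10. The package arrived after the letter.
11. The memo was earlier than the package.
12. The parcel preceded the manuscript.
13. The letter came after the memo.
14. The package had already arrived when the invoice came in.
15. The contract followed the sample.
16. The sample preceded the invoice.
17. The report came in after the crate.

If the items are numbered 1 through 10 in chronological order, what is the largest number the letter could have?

The letter must come before the contract, the crate, the invoice, the manuscript, the package, and the report — 6 items forced after it.
Everything else can be placed before the letter in some valid order, so the letter can sit as late as position 10 − 6 = 4.

4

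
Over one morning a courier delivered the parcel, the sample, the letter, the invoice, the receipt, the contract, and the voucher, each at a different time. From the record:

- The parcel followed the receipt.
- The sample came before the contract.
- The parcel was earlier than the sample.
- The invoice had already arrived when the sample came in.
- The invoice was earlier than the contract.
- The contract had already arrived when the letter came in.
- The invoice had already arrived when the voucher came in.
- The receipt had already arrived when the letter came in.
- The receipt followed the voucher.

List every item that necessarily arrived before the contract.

Directly stated before the contract: the invoice and the sample.
The parcel reaches the contract via the parcel → the sample → the contract.
The receipt reaches the contract via the receipt → the parcel → the sample → the contract.
The voucher reaches the contract via the voucher → the receipt → the parcel → the sample → the contract.

the invoice, the parcel, the receipt, the sample, the voucher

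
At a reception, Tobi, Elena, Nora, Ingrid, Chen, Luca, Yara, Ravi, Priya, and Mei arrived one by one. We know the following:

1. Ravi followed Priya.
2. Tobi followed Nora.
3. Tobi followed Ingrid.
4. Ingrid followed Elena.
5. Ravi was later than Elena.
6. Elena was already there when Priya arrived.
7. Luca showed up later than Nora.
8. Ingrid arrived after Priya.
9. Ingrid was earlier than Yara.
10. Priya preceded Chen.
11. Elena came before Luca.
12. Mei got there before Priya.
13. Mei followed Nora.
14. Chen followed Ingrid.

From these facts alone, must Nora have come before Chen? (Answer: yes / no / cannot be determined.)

Chain the constraints: Nora → Mei → Priya → Chen. Each link is directly stated, so Nora comes before Chen.

yes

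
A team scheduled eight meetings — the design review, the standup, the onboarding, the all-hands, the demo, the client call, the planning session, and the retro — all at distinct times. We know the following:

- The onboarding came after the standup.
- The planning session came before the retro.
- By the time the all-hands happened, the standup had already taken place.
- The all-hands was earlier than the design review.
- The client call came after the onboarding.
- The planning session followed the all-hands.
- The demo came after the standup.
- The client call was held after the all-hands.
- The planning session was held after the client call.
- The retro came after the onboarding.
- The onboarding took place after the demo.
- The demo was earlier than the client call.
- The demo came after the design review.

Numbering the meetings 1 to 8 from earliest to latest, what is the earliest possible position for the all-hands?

The standup must come before the all-hands — 1 forced predecessor.
Nothing else is forced ahead of the all-hands, so its earliest slot is position 1 + 1 = 2.

2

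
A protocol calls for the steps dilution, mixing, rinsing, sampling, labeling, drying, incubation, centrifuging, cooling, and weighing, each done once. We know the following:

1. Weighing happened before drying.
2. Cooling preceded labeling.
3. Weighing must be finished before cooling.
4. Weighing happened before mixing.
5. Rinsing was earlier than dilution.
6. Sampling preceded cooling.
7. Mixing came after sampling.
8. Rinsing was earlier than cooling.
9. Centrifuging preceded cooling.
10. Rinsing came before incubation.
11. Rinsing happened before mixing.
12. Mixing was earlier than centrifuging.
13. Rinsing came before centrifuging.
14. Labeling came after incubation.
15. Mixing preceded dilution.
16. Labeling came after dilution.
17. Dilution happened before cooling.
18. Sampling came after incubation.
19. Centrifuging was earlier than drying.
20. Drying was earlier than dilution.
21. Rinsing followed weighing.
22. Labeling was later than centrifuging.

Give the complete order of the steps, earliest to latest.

weighing, rinsing, incubation, sampling, mixing, centrifuging, drying, dilution, cooling, labeling

The constraints fix every adjacent pair, so only one ordering works:
weighing → rinsing → incubation → sampling → mixing → centrifuging → drying → dilution → cooling → labeling.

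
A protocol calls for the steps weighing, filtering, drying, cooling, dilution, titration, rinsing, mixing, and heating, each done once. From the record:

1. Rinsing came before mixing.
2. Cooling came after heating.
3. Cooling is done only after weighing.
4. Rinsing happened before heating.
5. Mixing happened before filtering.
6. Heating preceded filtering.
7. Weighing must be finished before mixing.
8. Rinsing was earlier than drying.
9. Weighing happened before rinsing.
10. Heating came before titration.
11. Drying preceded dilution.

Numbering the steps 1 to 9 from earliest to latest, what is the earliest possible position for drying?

3

Rinsing and weighing must both come before drying — 2 forced predecessors.
Nothing else is forced ahead of drying, so its earliest slot is position 2 + 1 = 3.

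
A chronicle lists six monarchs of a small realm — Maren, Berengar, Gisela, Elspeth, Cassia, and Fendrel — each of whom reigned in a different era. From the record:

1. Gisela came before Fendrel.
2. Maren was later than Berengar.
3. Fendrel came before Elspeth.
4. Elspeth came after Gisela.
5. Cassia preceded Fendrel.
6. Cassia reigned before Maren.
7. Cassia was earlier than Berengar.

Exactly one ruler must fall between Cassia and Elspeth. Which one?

Fendrel

Tracing the constraints gives Cassia → Fendrel → Elspeth, so Fendrel sits after Cassia and before Elspeth.
No other ruler is forced both after Cassia and before Elspeth.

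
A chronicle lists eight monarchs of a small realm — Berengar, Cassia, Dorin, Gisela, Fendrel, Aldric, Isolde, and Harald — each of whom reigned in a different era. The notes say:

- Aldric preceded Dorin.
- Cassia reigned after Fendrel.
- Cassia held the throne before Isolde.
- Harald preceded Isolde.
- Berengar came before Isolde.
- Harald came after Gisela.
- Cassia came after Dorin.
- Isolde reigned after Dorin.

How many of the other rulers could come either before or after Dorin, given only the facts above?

4

Forced before Dorin: Aldric; forced after Dorin: Cassia and Isolde.
That leaves Berengar, Fendrel, Gisela, and Harald with no forced order relative to Dorin — 4.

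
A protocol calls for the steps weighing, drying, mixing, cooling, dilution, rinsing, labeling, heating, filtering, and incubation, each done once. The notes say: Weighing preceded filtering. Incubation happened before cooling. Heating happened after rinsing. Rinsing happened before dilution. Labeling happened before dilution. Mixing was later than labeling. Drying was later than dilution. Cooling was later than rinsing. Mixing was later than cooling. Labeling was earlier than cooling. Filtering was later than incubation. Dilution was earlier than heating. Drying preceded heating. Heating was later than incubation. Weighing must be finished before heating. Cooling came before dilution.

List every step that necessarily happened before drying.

Directly stated before drying: dilution.
Cooling reaches drying via cooling → dilution → drying.
Incubation reaches drying via incubation → cooling → dilution → drying.
Labeling reaches drying via labeling → dilution → drying.
Likewise rinsing reaches drying by chaining the stated constraints.

cooling, dilution, incubation, labeling, rinsing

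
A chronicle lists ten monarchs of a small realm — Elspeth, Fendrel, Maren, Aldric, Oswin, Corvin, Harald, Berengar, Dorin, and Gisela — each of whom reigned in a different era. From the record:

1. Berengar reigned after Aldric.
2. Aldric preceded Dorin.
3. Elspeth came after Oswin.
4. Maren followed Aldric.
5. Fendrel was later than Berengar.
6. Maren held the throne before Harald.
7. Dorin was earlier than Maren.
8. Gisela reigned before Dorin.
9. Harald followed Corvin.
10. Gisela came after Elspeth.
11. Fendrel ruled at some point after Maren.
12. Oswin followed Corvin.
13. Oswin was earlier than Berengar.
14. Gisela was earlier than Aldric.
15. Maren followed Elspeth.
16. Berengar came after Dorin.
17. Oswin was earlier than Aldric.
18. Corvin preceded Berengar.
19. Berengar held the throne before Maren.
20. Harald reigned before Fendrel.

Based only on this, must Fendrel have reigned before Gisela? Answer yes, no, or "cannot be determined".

no

Tracing the constraints gives Gisela → Aldric → Berengar → Fendrel, so Gisela must come before Fendrel.
That means Fendrel cannot be before Gisela.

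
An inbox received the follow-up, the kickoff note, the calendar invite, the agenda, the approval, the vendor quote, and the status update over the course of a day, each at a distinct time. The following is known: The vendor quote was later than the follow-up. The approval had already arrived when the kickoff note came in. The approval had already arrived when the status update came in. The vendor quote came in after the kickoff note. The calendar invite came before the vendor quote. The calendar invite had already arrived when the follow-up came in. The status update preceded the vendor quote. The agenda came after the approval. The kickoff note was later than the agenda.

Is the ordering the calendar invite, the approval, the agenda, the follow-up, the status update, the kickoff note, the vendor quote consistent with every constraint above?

yes

Check each stated constraint against the proposed order — e.g. the approval is ahead of the kickoff note; the calendar invite is ahead of the vendor quote. Every pair is in the required order; nothing is violated.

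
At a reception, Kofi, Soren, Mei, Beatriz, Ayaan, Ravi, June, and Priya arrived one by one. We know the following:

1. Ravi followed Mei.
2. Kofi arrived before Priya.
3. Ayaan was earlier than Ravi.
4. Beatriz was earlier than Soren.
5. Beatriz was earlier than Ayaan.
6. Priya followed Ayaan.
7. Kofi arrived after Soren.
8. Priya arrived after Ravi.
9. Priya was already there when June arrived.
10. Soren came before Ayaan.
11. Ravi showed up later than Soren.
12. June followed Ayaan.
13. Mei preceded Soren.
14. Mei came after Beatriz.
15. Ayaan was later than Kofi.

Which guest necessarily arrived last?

June

Every other guest has a chain of constraints placing them before June, so June is last.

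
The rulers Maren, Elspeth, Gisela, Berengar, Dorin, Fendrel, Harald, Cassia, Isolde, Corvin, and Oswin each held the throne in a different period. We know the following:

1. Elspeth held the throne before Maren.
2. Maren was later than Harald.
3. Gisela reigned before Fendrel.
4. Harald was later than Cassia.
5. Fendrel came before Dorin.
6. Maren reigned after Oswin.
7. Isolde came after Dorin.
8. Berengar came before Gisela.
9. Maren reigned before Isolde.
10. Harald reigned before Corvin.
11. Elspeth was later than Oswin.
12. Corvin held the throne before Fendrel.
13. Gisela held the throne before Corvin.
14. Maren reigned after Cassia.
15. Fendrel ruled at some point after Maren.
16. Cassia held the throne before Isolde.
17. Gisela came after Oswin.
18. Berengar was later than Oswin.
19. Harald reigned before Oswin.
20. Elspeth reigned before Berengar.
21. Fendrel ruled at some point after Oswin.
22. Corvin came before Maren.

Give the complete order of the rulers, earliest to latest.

Cassia, Harald, Oswin, Elspeth, Berengar, Gisela, Corvin, Maren, Fendrel, Dorin, Isolde

The constraints fix every adjacent pair, so only one ordering works:
Cassia → Harald → Oswin → Elspeth → Berengar → Gisela → Corvin → Maren → Fendrel → Dorin → Isolde.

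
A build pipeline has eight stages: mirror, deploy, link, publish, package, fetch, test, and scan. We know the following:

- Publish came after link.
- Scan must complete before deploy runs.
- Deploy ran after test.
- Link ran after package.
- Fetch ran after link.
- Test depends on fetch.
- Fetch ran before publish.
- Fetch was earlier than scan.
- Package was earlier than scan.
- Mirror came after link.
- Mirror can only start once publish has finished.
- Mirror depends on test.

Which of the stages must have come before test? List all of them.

Directly stated before test: fetch.
Link reaches test via link → fetch → test.
Package reaches test via package → link → fetch → test.
No chain forces publish (or any of the others) ahead of test.

fetch, link, package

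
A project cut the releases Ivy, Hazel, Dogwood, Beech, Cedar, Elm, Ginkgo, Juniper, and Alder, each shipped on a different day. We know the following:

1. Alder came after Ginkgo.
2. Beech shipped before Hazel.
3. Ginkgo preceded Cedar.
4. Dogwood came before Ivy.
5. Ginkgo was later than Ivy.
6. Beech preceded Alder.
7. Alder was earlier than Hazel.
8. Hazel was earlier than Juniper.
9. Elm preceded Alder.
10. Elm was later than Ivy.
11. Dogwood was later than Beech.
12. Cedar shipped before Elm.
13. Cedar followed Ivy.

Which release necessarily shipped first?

Beech

Beech has a chain of constraints placing it before every other release, so Beech must be first.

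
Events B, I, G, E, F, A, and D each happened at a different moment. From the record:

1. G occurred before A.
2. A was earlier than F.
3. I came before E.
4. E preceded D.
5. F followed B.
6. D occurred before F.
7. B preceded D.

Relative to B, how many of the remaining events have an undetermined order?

Forced after B: D and F.
That leaves A, E, G, and I with no forced order relative to B — 4.

4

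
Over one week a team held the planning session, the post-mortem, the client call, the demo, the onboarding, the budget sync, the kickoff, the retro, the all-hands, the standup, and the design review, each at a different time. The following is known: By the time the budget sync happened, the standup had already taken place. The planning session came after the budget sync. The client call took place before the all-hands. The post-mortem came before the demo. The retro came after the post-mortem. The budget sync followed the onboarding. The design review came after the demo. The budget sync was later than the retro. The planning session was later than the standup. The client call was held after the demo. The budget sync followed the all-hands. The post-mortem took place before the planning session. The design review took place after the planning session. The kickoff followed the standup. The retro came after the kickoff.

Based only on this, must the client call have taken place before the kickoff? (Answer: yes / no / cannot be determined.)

cannot be determined

No chain of stated constraints runs from the client call to the kickoff, and none runs from the kickoff to the client call either.
So the relative order of the client call and the kickoff is not fixed by the given facts.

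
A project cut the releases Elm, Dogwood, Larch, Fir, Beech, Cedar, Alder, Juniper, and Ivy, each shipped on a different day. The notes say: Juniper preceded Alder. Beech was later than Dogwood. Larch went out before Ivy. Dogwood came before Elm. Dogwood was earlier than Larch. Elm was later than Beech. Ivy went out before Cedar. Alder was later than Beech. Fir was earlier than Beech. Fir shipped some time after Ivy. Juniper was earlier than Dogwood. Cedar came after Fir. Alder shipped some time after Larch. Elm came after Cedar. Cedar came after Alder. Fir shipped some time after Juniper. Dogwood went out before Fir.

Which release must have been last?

Every other release has a chain of constraints placing it before Elm, so Elm is last.

Elm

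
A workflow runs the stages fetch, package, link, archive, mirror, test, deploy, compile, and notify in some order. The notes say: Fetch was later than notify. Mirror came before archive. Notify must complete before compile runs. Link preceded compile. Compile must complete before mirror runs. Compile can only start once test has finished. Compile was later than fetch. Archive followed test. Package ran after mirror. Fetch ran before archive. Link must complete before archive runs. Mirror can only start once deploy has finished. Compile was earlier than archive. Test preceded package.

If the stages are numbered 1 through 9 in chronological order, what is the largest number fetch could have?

5

Fetch must come before archive, compile, mirror, and package — 4 stages forced after it.
Everything else can be placed before fetch in some valid order, so fetch can sit as late as position 9 − 4 = 5.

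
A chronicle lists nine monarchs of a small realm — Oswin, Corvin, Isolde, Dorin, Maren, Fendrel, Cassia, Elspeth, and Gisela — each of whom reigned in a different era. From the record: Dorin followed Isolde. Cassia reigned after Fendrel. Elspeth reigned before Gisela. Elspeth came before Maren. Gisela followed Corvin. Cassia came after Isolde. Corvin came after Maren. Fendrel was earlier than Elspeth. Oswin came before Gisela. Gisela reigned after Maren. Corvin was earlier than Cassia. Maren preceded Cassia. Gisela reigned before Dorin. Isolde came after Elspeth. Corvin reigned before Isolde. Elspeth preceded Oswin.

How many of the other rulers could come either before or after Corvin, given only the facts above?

1

Forced before Corvin: Elspeth, Fendrel, and Maren; forced after Corvin: Cassia, Dorin, Gisela, and Isolde.
That leaves Oswin with no forced order relative to Corvin — 1.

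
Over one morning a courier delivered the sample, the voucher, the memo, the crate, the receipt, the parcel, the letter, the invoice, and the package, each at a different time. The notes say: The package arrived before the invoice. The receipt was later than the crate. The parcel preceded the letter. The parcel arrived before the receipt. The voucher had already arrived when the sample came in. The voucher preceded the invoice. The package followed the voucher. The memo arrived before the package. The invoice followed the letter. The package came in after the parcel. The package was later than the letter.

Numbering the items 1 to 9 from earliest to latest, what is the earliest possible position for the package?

5

The letter, the memo, the parcel, and the voucher must all come before the package — 4 forced predecessors.
Nothing else is forced ahead of the package, so its earliest slot is position 4 + 1 = 5.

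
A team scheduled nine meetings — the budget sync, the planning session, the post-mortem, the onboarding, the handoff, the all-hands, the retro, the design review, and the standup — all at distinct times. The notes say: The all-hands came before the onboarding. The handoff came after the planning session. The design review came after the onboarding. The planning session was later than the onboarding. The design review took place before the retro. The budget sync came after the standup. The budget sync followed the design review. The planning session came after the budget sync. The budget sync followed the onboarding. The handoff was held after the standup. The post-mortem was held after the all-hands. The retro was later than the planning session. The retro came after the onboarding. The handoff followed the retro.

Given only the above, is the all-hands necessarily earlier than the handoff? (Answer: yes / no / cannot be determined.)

Chain the constraints: the all-hands → the onboarding → the retro → the handoff. Each link is directly stated, so the all-hands comes before the handoff.

yes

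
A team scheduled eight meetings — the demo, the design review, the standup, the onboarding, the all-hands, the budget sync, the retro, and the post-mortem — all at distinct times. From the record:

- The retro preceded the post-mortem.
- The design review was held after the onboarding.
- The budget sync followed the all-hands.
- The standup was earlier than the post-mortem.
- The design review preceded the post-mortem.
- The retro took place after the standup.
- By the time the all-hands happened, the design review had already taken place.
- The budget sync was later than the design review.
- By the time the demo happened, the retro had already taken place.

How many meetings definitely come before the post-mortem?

4

Directly stated before the post-mortem: the design review, the retro, and the standup.
The onboarding reaches the post-mortem via the onboarding → the design review → the post-mortem.
That's the design review, the onboarding, the retro, and the standup — 4 in all.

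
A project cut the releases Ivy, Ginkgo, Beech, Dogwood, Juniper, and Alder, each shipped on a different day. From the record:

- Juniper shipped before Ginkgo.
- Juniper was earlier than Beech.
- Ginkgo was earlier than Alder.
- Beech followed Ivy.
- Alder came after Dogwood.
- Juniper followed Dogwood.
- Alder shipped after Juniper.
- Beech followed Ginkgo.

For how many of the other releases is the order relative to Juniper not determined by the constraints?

Forced before Juniper: Dogwood; forced after Juniper: Alder, Beech, and Ginkgo.
That leaves Ivy with no forced order relative to Juniper — 1.

1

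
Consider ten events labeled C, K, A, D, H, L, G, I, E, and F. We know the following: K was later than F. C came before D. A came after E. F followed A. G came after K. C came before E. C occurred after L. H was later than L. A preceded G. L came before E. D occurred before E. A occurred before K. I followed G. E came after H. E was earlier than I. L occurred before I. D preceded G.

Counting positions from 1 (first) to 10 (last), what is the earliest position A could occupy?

6

C, D, E, H, and L must all come before A — 5 forced predecessors.
Nothing else is forced ahead of A, so its earliest slot is position 5 + 1 = 6.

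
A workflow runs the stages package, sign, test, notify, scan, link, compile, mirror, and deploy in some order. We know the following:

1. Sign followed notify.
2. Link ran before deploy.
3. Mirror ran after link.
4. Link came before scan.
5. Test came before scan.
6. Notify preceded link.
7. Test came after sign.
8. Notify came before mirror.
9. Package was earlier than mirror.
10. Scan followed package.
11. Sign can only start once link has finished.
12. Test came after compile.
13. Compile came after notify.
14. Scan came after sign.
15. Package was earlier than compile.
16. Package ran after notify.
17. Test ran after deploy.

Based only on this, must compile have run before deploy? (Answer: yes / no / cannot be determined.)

cannot be determined

No chain of stated constraints runs from compile to deploy, and none runs from deploy to compile either.
So the relative order of compile and deploy is not fixed by the given facts.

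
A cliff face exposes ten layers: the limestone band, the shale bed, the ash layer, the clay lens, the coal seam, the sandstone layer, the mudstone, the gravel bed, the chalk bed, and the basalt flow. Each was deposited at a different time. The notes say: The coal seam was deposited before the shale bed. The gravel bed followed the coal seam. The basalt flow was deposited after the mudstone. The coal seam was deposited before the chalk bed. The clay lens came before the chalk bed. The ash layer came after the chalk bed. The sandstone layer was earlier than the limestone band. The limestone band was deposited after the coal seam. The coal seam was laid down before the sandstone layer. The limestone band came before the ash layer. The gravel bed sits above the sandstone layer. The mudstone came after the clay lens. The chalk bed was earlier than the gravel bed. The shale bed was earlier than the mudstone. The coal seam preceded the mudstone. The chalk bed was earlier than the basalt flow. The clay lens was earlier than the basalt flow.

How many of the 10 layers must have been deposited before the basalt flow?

Directly stated before the basalt flow: the chalk bed, the clay lens, and the mudstone.
The coal seam reaches the basalt flow via the coal seam → the mudstone → the basalt flow.
The shale bed reaches the basalt flow via the shale bed → the mudstone → the basalt flow.
No chain forces the sandstone layer (or any of the others) ahead of the basalt flow.
That's the chalk bed, the clay lens, the coal seam, the mudstone, and the shale bed — 5 in all.

5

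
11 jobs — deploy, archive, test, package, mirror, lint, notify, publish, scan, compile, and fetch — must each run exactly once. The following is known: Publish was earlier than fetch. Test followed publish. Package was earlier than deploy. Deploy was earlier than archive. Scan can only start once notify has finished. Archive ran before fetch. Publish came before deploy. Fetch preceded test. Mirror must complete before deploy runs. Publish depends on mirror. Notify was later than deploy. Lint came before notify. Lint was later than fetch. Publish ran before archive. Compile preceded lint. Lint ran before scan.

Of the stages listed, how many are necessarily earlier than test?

6

Directly stated before test: fetch and publish.
Archive reaches test via archive → fetch → test.
Deploy reaches test via deploy → archive → fetch → test.
Mirror reaches test via mirror → publish → test.
Likewise package reaches test by chaining the stated constraints.
No chain forces scan (or any of the others) ahead of test.
That's archive, deploy, fetch, mirror, package, and publish — 6 in all.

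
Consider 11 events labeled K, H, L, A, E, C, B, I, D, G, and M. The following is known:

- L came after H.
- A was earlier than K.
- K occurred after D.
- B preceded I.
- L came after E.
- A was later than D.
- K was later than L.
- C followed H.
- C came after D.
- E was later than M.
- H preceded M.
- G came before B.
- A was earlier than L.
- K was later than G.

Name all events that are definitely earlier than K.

Directly stated before K: A, D, G, and L.
E reaches K via E → L → K.
H reaches K via H → L → K.
M reaches K via M → E → L → K.

A, D, E, G, H, L, M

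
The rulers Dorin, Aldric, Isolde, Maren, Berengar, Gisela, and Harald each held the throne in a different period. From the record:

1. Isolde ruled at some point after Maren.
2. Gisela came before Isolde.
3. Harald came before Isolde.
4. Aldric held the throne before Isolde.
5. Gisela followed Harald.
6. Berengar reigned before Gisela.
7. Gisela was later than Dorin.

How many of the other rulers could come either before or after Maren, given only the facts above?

Forced after Maren: Isolde.
That leaves Aldric, Berengar, Dorin, Gisela, and Harald with no forced order relative to Maren — 5.

5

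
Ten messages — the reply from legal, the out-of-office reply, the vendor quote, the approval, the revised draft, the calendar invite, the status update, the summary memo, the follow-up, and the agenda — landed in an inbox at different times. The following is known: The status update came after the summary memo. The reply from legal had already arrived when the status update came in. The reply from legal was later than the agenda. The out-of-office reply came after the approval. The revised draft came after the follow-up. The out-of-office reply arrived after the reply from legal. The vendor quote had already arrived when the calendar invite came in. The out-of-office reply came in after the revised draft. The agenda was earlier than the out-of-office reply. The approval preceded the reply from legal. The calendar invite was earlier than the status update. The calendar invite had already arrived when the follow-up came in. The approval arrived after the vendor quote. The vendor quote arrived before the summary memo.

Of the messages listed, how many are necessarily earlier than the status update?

6

Directly stated before the status update: the calendar invite, the reply from legal, and the summary memo.
The agenda reaches the status update via the agenda → the reply from legal → the status update.
The approval reaches the status update via the approval → the reply from legal → the status update.
The vendor quote reaches the status update via the vendor quote → the calendar invite → the status update.
That's the agenda, the approval, the calendar invite, the reply from legal, the summary memo, and the vendor quote — 6 in all.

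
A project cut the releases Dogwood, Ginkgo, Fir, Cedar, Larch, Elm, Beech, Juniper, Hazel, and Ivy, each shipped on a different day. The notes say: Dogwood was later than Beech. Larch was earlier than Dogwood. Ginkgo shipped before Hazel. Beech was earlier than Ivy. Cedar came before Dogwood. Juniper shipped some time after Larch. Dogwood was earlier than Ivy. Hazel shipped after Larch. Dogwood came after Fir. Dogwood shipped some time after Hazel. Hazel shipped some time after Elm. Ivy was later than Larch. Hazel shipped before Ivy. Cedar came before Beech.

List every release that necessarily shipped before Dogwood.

Directly stated before Dogwood: Beech, Cedar, Fir, Hazel, and Larch.
Elm reaches Dogwood via Elm → Hazel → Dogwood.
Ginkgo reaches Dogwood via Ginkgo → Hazel → Dogwood.
No chain forces Juniper (or any of the others) ahead of Dogwood.

Beech, Cedar, Elm, Fir, Ginkgo, Hazel, Larch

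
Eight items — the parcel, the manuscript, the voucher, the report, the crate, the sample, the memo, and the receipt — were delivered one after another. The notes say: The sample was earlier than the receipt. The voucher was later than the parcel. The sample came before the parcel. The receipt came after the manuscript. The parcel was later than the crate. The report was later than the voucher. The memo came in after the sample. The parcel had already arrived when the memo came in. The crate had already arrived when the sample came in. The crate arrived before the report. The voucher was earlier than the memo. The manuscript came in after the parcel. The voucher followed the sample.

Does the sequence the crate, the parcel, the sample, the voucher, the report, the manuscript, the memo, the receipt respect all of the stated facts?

The constraints require the sample before the parcel, but in the proposed sequence the parcel appears ahead of the sample. That one violation is enough.

no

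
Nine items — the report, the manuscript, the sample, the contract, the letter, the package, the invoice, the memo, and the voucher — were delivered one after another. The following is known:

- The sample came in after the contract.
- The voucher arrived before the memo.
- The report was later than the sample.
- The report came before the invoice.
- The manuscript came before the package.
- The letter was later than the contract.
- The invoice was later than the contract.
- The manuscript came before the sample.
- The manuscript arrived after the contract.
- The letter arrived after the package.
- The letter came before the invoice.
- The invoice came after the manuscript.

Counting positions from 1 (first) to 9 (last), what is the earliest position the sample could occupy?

The contract and the manuscript must both come before the sample — 2 forced predecessors.
Nothing else is forced ahead of the sample, so its earliest slot is position 2 + 1 = 3.

3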